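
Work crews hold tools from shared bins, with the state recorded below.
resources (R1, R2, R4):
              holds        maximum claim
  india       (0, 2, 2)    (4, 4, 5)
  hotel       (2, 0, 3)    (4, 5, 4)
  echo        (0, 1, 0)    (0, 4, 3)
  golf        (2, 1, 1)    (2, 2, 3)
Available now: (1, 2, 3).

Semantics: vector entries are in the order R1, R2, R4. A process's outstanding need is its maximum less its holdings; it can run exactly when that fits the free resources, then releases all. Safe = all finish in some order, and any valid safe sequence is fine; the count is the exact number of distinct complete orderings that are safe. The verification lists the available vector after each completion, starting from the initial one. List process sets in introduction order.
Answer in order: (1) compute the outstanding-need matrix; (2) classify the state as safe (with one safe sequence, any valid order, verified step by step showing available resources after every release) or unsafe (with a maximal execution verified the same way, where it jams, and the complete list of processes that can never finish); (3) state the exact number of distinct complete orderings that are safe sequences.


(1) Outstanding need per process (order R1, R2, R4):
  india: (4, 2, 3)
  hotel: (2, 5, 1)
  echo: (0, 3, 3)
  golf: (0, 1, 2)
(2) UNSAFE.
Key observation: after golf, echo the pool peaks at (3, 4, 4), and each blocked process is short somewhere: india on R1; hotel on R2.
Going as far as possible: golf, echo; after that, nothing fits. Step-by-step check:
  pool = (1, 2, 3)
  golf needs (0, 1, 2) <= (1, 2, 3) -> finishes; pool += (2, 1, 1) = (3, 3, 4)
  echo needs (0, 3, 3) <= (3, 3, 4) -> finishes; pool += (0, 1, 0) = (3, 4, 4)
  india still needs (4, 2, 3) but only (3, 4, 4) is free — short on R1
  hotel still needs (2, 5, 1) but only (3, 4, 4) is free — short on R2
Permanently blocked: india and hotel.
(3) Precisely 0 of the possible complete orderings are safe sequences.


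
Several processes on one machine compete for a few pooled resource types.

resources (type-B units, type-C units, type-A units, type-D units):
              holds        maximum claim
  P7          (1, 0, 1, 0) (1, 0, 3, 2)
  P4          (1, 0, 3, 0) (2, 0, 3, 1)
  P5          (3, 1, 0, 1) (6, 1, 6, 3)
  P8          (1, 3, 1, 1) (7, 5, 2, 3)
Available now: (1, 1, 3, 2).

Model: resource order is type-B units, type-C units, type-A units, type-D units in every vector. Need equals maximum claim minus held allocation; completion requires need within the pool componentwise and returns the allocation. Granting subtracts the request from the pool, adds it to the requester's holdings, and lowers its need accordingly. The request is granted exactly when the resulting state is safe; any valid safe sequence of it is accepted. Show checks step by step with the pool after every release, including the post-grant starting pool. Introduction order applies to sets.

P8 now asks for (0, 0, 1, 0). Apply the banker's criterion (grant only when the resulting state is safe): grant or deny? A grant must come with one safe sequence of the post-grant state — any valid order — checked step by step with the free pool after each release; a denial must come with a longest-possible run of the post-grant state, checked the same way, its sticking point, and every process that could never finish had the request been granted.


GRANT. The post-grant state is safe; one safe sequence: P7, P4, P5, P8.
Key observation: even at the reduced pool (1, 1, 2, 2), P7 fits immediately, so safety survives the grant.
Verifying the post-grant state step by step:
  pool = (1, 1, 2, 2)
  run P7 (needs (0, 0, 2, 2), free (1, 1, 2, 2)); after release of (1, 0, 1, 0) the pool is (2, 1, 3, 2)
  run P4 (needs (1, 0, 0, 1), free (2, 1, 3, 2)); after release of (1, 0, 3, 0) the pool is (3, 1, 6, 2)
  run P5 (needs (3, 0, 6, 2), free (3, 1, 6, 2)); after release of (3, 1, 0, 1) the pool is (6, 2, 6, 3)
  run P8 (needs (6, 2, 0, 2), free (6, 2, 6, 3)); after release of (1, 3, 2, 1) the pool is (7, 5, 8, 4)


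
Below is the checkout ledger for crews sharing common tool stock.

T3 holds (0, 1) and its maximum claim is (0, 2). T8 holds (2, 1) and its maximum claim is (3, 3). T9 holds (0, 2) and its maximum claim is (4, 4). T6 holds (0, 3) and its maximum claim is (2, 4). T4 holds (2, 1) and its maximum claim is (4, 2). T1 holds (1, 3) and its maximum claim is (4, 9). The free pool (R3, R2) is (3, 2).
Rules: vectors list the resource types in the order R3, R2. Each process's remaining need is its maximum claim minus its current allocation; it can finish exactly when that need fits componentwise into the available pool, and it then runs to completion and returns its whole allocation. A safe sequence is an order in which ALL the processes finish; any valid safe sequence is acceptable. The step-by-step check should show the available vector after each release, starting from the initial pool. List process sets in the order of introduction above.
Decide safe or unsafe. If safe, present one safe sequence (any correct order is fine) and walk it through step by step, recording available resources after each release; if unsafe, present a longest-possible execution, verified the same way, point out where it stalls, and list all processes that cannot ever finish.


The state is SAFE; one workable sequence: T4, T6, T3, T1, T9, T8.
Key observation: the order never hits an exact fit; T4 is the first step at the minimum slack of 1 on its requested resources ((2, 1), (3, 2) free).
Check, step by step:
  pool = (3, 2)
  run T4 (needs (2, 1), free (3, 2)); after release of (2, 1) the pool is (5, 3)
  run T6 (needs (2, 1), free (5, 3)); after release of (0, 3) the pool is (5, 6)
  run T3 (needs (0, 1), free (5, 6)); after release of (0, 1) the pool is (5, 7)
  run T1 (needs (3, 6), free (5, 7)); after release of (1, 3) the pool is (6, 10)
  run T9 (needs (4, 2), free (6, 10)); after release of (0, 2) the pool is (6, 12)
  run T8 (needs (1, 2), free (6, 12)); after release of (2, 1) the pool is (8, 13)


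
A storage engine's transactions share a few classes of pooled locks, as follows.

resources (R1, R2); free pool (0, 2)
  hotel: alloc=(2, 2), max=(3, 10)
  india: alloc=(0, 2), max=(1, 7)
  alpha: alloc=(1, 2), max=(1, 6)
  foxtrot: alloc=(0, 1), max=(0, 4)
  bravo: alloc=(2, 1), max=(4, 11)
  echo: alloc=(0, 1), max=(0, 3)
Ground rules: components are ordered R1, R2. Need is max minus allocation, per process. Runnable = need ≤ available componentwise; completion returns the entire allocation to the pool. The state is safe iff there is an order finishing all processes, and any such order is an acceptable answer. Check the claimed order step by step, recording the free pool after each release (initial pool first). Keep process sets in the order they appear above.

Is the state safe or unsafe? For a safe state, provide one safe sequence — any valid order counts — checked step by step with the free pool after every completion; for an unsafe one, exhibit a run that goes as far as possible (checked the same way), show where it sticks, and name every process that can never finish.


The state is SAFE; one workable sequence: echo, foxtrot, alpha, india, hotel, bravo.
Key observation: echo is the earliest step where a requested resource binds exactly: need (0, 2), pool (0, 2) at its turn.
Walking it through:
  pool = (0, 2)
  run echo (needs (0, 2), free (0, 2)); after release of (0, 1) the pool is (0, 3)
  run foxtrot (needs (0, 3), free (0, 3)); after release of (0, 1) the pool is (0, 4)
  run alpha (needs (0, 4), free (0, 4)); after release of (1, 2) the pool is (1, 6)
  run india (needs (1, 5), free (1, 6)); after release of (0, 2) the pool is (1, 8)
  run hotel (needs (1, 8), free (1, 8)); after release of (2, 2) the pool is (3, 10)
  run bravo (needs (2, 10), free (3, 10)); after release of (2, 1) the pool is (5, 11)


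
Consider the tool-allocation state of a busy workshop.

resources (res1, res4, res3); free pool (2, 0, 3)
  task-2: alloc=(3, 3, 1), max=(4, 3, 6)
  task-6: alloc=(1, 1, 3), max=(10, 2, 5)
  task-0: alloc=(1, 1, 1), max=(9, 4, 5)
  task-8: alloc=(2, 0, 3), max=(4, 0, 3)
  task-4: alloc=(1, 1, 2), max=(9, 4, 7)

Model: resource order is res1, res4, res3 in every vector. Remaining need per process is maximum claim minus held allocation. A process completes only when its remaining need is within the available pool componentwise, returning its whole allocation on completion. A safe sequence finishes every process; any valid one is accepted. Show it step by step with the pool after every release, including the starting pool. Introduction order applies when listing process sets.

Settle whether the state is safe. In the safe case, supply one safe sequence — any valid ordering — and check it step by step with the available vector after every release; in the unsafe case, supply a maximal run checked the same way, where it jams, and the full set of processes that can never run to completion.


UNSAFE.
Key observation: no order helps: past task-8, task-2, the free pool tops out at (7, 3, 7), below what each blocked process needs in res1.
Going as far as possible: task-8, task-2; after that, nothing fits. Check, step by step:
  pool = (2, 0, 3)
  task-8 needs (2, 0, 0) <= (2, 0, 3) -> finishes; pool += (2, 0, 3) = (4, 0, 6)
  task-2 needs (1, 0, 5) <= (4, 0, 6) -> finishes; pool += (3, 3, 1) = (7, 3, 7)
  blocked: task-6 wants (9, 1, 2), pool (7, 3, 7) — not enough res1
  blocked: task-0 wants (8, 3, 4), pool (7, 3, 7) — not enough res1
  blocked: task-4 wants (8, 3, 5), pool (7, 3, 7) — not enough res1
Permanently blocked: task-6, task-0 and task-4.


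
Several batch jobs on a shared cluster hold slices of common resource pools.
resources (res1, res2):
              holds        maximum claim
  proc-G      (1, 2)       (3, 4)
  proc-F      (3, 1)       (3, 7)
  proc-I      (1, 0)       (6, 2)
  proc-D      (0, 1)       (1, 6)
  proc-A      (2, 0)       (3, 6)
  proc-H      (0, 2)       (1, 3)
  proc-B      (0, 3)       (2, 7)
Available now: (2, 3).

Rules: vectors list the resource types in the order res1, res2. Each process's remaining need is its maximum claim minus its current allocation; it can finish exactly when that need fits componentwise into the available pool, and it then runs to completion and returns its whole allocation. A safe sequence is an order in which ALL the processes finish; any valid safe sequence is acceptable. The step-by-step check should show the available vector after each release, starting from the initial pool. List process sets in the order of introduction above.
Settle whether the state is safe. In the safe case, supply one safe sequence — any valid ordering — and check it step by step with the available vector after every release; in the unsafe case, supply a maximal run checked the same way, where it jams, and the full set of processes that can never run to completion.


SAFE. One safe sequence: proc-H, proc-B, proc-G, proc-A, proc-I, proc-F, proc-D.
Key observation: proc-B is the earliest step where a requested resource binds exactly: need (2, 4), pool (2, 5) at its turn.
Step-by-step check:
  pool = (2, 3)
  proc-H needs (1, 1) <= (2, 3) -> finishes; pool += (0, 2) = (2, 5)
  proc-B needs (2, 4) <= (2, 5) -> finishes; pool += (0, 3) = (2, 8)
  proc-G needs (2, 2) <= (2, 8) -> finishes; pool += (1, 2) = (3, 10)
  proc-A needs (1, 6) <= (3, 10) -> finishes; pool += (2, 0) = (5, 10)
  proc-I needs (5, 2) <= (5, 10) -> finishes; pool += (1, 0) = (6, 10)
  proc-F needs (0, 6) <= (6, 10) -> finishes; pool += (3, 1) = (9, 11)
  proc-D needs (1, 5) <= (9, 11) -> finishes; pool += (0, 1) = (9, 12)


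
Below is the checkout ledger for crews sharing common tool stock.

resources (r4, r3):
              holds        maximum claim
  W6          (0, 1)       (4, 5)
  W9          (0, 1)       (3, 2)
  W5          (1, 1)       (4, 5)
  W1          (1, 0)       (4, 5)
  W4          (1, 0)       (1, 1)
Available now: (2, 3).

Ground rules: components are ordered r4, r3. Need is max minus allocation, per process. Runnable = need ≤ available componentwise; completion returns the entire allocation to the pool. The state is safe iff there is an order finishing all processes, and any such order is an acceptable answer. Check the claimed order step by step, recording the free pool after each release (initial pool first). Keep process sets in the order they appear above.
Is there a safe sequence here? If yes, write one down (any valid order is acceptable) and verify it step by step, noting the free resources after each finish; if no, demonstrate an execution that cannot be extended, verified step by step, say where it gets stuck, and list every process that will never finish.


SAFE. One safe sequence: W4, W9, W5, W6, W1.
Key observation: W9 is the earliest step where a requested resource binds exactly: need (3, 1), pool (3, 3) at its turn.
Check, step by step:
  pool = (2, 3)
  W4 needs (0, 1) <= (2, 3) -> finishes; pool += (1, 0) = (3, 3)
  W9 needs (3, 1) <= (3, 3) -> finishes; pool += (0, 1) = (3, 4)
  W5 needs (3, 4) <= (3, 4) -> finishes; pool += (1, 1) = (4, 5)
  W6 needs (4, 4) <= (4, 5) -> finishes; pool += (0, 1) = (4, 6)
  W1 needs (3, 5) <= (4, 6) -> finishes; pool += (1, 0) = (5, 6)


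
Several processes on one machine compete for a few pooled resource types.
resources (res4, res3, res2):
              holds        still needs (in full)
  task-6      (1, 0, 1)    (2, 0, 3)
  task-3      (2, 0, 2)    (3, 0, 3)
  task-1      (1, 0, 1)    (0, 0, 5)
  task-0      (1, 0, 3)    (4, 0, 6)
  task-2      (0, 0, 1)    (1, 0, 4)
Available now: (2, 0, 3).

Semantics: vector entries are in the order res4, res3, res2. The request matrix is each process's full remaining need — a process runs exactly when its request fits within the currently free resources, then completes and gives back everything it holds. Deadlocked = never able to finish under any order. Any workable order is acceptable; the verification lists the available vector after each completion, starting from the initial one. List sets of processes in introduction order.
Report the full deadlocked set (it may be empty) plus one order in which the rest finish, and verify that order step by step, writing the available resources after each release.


The deadlocked set is empty.
Key observation: task-6 can run right away; the returned allocation unlocks the remaining processes in turn.
One completion order for the rest: task-6, task-3, task-2, task-1, task-0. Check, step by step:
  pool = (2, 0, 3)
  task-6 needs (2, 0, 3) <= (2, 0, 3) -> finishes; pool += (1, 0, 1) = (3, 0, 4)
  task-3 needs (3, 0, 3) <= (3, 0, 4) -> finishes; pool += (2, 0, 2) = (5, 0, 6)
  task-2 needs (1, 0, 4) <= (5, 0, 6) -> finishes; pool += (0, 0, 1) = (5, 0, 7)
  task-1 needs (0, 0, 5) <= (5, 0, 7) -> finishes; pool += (1, 0, 1) = (6, 0, 8)
  task-0 needs (4, 0, 6) <= (6, 0, 8) -> finishes; pool += (1, 0, 3) = (7, 0, 11)


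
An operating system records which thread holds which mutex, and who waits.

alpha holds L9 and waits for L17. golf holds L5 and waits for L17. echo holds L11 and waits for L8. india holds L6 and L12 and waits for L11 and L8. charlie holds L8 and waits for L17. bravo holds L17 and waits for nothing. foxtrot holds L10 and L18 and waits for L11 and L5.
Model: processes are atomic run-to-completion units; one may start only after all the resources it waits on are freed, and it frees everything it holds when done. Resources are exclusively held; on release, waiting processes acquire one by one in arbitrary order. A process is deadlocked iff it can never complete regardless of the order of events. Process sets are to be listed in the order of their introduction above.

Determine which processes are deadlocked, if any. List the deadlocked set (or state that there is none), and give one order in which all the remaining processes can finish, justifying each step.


The deadlocked set is empty.
Key observation: all waits point, directly or indirectly, at processes that can finish, so nothing is permanently blocked.
One completion order for the rest: bravo, charlie, echo, india, golf, foxtrot, alpha.
Walking it through:
  bravo: no waits; runs immediately, freeing L17
  charlie waits on L17 — all released -> runs and releases L8
  echo waits on L8 — all released -> runs and releases L11
  india waits on L11 and L8 — all released -> runs and releases L6 and L12
  golf waits on L17 — all released -> runs and releases L5
  foxtrot waits on L11 and L5 — all released -> runs and releases L10 and L18
  alpha waits on L17 — all released -> runs and releases L9


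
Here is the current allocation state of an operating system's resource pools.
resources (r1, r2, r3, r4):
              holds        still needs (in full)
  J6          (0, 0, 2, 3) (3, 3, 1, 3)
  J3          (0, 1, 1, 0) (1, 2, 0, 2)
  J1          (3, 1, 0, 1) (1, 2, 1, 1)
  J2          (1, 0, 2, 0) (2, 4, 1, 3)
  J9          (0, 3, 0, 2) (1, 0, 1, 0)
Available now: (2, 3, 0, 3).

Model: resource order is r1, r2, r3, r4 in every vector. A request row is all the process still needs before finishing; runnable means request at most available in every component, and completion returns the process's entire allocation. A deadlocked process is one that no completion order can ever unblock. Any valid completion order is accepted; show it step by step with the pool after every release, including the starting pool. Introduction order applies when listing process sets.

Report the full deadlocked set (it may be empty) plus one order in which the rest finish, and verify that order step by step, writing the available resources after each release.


The deadlocked set is empty.
Key observation: beginning at J3, releases accumulate fast enough that every process eventually fits.
The rest can finish in the order J3, J2, J1, J9, J6. Walking it through:
  pool = (2, 3, 0, 3)
  run J3 (needs (1, 2, 0, 2), free (2, 3, 0, 3)); after release of (0, 1, 1, 0) the pool is (2, 4, 1, 3)
  run J2 (needs (2, 4, 1, 3), free (2, 4, 1, 3)); after release of (1, 0, 2, 0) the pool is (3, 4, 3, 3)
  run J1 (needs (1, 2, 1, 1), free (3, 4, 3, 3)); after release of (3, 1, 0, 1) the pool is (6, 5, 3, 4)
  run J9 (needs (1, 0, 1, 0), free (6, 5, 3, 4)); after release of (0, 3, 0, 2) the pool is (6, 8, 3, 6)
  run J6 (needs (3, 3, 1, 3), free (6, 8, 3, 6)); after release of (0, 0, 2, 3) the pool is (6, 8, 5, 9)


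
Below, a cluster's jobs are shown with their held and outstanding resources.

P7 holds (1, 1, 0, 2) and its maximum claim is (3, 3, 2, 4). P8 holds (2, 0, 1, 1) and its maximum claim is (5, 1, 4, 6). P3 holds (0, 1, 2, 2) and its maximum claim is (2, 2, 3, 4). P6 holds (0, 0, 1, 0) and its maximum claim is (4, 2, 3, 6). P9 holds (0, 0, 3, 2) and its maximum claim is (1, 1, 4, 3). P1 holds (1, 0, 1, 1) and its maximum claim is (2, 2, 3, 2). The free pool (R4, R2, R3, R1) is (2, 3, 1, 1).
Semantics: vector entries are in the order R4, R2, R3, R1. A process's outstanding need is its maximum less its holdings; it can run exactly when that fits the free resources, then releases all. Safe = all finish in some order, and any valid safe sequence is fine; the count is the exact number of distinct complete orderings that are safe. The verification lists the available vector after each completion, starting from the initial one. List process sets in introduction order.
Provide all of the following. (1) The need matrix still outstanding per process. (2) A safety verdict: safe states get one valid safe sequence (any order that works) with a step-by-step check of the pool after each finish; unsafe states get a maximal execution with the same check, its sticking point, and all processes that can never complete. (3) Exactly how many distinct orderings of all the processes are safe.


(1) Outstanding need per process (order R4, R2, R3, R1):
  P7: (2, 2, 2, 2)
  P8: (3, 1, 3, 5)
  P3: (2, 1, 1, 2)
  P6: (4, 2, 2, 6)
  P9: (1, 1, 1, 1)
  P1: (1, 2, 2, 1)
(2) SAFE. One safe sequence: P9, P1, P3, P7, P8, P6.
Key observation: the first exact fit in this order is P9 — it needs (1, 1, 1, 1) with (2, 3, 1, 1) free, meeting a requested resource to the last unit.
Check, step by step:
  pool = (2, 3, 1, 1)
  P9 needs (1, 1, 1, 1) <= (2, 3, 1, 1) -> finishes; pool += (0, 0, 3, 2) = (2, 3, 4, 3)
  P1 needs (1, 2, 2, 1) <= (2, 3, 4, 3) -> finishes; pool += (1, 0, 1, 1) = (3, 3, 5, 4)
  P3 needs (2, 1, 1, 2) <= (3, 3, 5, 4) -> finishes; pool += (0, 1, 2, 2) = (3, 4, 7, 6)
  P7 needs (2, 2, 2, 2) <= (3, 4, 7, 6) -> finishes; pool += (1, 1, 0, 2) = (4, 5, 7, 8)
  P8 needs (3, 1, 3, 5) <= (4, 5, 7, 8) -> finishes; pool += (2, 0, 1, 1) = (6, 5, 8, 9)
  P6 needs (4, 2, 2, 6) <= (6, 5, 8, 9) -> finishes; pool += (0, 0, 1, 0) = (6, 5, 9, 9)
(3) The exact count: 34 of the possible complete orderings are safe sequences.


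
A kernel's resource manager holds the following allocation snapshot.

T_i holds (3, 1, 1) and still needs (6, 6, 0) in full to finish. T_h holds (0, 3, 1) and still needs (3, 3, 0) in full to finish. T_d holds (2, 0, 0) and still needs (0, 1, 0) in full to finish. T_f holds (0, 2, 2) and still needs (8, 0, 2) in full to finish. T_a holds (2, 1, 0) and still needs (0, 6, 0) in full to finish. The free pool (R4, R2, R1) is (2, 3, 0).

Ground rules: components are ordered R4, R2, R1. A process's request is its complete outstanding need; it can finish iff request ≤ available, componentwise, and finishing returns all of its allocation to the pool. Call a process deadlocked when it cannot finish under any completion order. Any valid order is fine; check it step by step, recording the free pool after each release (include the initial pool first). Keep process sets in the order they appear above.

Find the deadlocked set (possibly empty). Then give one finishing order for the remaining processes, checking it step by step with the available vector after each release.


The deadlocked set is empty.
Key observation: T_d leads a chain of completions in which each release enables another process.
A valid finishing order for the others: T_d, T_h, T_a, T_i, T_f. Step-by-step check:
  pool = (2, 3, 0)
  run T_d (needs (0, 1, 0), free (2, 3, 0)); after release of (2, 0, 0) the pool is (4, 3, 0)
  run T_h (needs (3, 3, 0), free (4, 3, 0)); after release of (0, 3, 1) the pool is (4, 6, 1)
  run T_a (needs (0, 6, 0), free (4, 6, 1)); after release of (2, 1, 0) the pool is (6, 7, 1)
  run T_i (needs (6, 6, 0), free (6, 7, 1)); after release of (3, 1, 1) the pool is (9, 8, 2)
  run T_f (needs (8, 0, 2), free (9, 8, 2)); after release of (0, 2, 2) the pool is (9, 10, 4)


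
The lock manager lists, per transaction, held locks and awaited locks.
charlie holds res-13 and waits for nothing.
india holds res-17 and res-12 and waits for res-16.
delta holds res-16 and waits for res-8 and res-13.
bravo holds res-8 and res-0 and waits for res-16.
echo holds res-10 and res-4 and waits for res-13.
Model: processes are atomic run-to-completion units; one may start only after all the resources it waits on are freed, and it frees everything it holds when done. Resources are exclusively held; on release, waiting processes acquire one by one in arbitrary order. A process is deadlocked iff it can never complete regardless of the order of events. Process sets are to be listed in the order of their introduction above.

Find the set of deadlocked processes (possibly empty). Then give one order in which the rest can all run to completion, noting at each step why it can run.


Deadlocked set: india, delta and bravo.
Key observation: the wait chain closes on itself along delta -> bravo -> delta; india waits into the deadlock from upstream.
The rest can finish in the order charlie, echo.
Walking it through:
  charlie: no waits; runs immediately, freeing res-13
  echo waits on res-13 — all released -> runs and releases res-10 and res-4


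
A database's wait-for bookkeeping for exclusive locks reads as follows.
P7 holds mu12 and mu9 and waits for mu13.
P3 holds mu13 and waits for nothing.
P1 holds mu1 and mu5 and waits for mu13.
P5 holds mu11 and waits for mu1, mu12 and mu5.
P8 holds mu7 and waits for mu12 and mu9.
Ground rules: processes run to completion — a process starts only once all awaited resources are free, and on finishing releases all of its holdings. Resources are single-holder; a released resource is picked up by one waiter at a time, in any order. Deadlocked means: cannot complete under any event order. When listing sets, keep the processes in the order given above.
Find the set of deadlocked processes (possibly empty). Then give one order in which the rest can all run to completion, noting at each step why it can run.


Nothing here is deadlocked.
Key observation: the wait relation is loop-free; peeling off processes with no waits unwinds the whole state.
A valid finishing order for the others: P3, P7, P8, P1, P5.
Walking it through:
  run P3 (it waits on nothing); releases mu13
  run P7 (all its waits — mu13 — are resolved); releases mu12 and mu9
  run P8 (all its waits — mu12 and mu9 — are resolved); releases mu7
  run P1 (all its waits — mu13 — are resolved); releases mu1 and mu5
  run P5 (all its waits — mu1, mu12 and mu5 — are resolved); releases mu11


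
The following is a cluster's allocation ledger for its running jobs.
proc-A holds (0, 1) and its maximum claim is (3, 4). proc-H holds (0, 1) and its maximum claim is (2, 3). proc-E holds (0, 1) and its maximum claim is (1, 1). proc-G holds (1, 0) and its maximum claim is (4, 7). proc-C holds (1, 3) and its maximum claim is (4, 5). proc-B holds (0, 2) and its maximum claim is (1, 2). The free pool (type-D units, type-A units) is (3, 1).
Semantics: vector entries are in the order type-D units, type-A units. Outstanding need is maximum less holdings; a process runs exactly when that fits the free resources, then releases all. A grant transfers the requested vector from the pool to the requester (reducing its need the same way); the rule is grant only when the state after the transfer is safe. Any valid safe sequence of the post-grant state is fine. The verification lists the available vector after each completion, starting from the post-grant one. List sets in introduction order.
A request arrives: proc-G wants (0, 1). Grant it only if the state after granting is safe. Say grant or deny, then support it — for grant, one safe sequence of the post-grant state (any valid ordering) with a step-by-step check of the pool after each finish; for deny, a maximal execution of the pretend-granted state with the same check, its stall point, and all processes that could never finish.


GRANT — the state after the grant stays safe, e.g. via proc-E, proc-B, proc-A, proc-H, proc-C, proc-G.
Key observation: even at the reduced pool (3, 0), proc-E fits immediately, so safety survives the grant.
Verifying the post-grant state step by step:
  pool = (3, 0)
  proc-E needs (1, 0) <= (3, 0) -> finishes; pool += (0, 1) = (3, 1)
  proc-B needs (1, 0) <= (3, 1) -> finishes; pool += (0, 2) = (3, 3)
  proc-A needs (3, 3) <= (3, 3) -> finishes; pool += (0, 1) = (3, 4)
  proc-H needs (2, 2) <= (3, 4) -> finishes; pool += (0, 1) = (3, 5)
  proc-C needs (3, 2) <= (3, 5) -> finishes; pool += (1, 3) = (4, 8)
  proc-G needs (3, 6) <= (4, 8) -> finishes; pool += (1, 1) = (5, 9)


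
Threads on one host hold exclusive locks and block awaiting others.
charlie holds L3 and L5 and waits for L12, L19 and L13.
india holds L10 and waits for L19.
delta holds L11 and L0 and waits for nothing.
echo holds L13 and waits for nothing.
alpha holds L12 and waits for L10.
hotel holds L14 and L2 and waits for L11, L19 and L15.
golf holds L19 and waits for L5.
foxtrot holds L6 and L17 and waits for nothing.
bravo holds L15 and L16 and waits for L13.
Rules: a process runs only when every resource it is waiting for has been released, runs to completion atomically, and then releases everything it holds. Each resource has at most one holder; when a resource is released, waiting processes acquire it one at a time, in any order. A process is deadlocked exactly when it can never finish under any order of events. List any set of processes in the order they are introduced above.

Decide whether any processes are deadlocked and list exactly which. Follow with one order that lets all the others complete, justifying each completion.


The deadlocked set is charlie, india, alpha, hotel and golf.
Key observation: the knot is the closed ring of waits charlie -> alpha -> india -> golf -> charlie; hotel waits into the deadlock from upstream.
A valid finishing order for the others: foxtrot, echo, bravo, delta.
Walking it through:
  foxtrot: no waits; runs immediately, freeing L6 and L17
  echo: no waits; runs immediately, freeing L13
  bravo waits on L13 — all released -> runs and releases L15 and L16
  delta: no waits; runs immediately, freeing L11 and L0


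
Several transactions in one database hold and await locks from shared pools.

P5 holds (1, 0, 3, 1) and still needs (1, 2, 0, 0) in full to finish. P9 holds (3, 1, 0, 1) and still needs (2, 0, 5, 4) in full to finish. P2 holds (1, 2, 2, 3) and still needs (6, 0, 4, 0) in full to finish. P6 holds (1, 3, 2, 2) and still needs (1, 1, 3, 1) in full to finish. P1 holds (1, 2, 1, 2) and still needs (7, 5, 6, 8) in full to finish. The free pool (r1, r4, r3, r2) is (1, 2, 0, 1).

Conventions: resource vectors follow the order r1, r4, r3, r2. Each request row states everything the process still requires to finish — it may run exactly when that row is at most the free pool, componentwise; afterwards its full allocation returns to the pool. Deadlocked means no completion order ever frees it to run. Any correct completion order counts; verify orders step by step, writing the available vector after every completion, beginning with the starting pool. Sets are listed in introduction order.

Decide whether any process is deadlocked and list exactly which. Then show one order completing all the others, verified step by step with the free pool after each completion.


Nothing here is deadlocked.
Key observation: P5 can run right away; the returned allocation unlocks the remaining processes in turn.
One completion order for the rest: P5, P6, P9, P2, P1. Check, step by step:
  pool = (1, 2, 0, 1)
  P5 needs (1, 2, 0, 0) <= (1, 2, 0, 1) -> finishes; pool += (1, 0, 3, 1) = (2, 2, 3, 2)
  P6 needs (1, 1, 3, 1) <= (2, 2, 3, 2) -> finishes; pool += (1, 3, 2, 2) = (3, 5, 5, 4)
  P9 needs (2, 0, 5, 4) <= (3, 5, 5, 4) -> finishes; pool += (3, 1, 0, 1) = (6, 6, 5, 5)
  P2 needs (6, 0, 4, 0) <= (6, 6, 5, 5) -> finishes; pool += (1, 2, 2, 3) = (7, 8, 7, 8)
  P1 needs (7, 5, 6, 8) <= (7, 8, 7, 8) -> finishes; pool += (1, 2, 1, 2) = (8, 10, 8, 10)


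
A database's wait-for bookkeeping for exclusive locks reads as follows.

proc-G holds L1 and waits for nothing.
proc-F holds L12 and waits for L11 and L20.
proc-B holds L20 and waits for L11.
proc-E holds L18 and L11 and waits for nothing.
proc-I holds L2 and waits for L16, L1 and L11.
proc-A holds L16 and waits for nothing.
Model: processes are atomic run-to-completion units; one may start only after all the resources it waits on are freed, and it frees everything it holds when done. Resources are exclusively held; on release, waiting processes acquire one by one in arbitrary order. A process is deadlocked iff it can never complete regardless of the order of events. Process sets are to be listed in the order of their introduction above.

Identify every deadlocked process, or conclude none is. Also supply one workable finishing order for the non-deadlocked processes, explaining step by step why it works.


No process is deadlocked.
Key observation: all waits point, directly or indirectly, at processes that can finish, so nothing is permanently blocked.
A valid finishing order for the others: proc-A, proc-G, proc-E, proc-I, proc-B, proc-F.
Step-by-step check:
  proc-A waits on nothing -> runs at once and releases L16
  proc-G waits on nothing -> runs at once and releases L1
  proc-E waits on nothing -> runs at once and releases L18 and L11
  proc-I waits on L16, L1 and L11 — all released -> runs and releases L2
  proc-B waits on L11 — all released -> runs and releases L20
  proc-F waits on L11 and L20 — all released -> runs and releases L12


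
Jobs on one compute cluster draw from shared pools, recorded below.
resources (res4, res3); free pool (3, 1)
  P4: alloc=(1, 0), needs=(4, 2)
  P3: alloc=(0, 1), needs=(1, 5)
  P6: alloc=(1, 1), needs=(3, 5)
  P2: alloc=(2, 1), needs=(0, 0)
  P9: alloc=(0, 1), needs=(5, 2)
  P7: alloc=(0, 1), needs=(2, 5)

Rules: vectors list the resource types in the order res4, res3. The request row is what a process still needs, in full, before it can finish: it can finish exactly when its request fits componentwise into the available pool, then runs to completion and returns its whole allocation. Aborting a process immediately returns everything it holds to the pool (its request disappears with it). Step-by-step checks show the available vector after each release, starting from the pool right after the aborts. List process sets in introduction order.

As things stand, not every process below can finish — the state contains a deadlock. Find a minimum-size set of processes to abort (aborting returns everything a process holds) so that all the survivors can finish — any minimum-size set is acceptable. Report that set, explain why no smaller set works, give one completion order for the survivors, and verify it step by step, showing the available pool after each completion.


Minimum abort set: P3 and P7.
Key observation: the returned (0, 2) from P3 and P7 is what brings P6 — unrunnable before, under any order — into play at step 4.
No one abort is enough; case by case: P4 alone leaves P3 blocked (short on res3); P3 alone leaves P6 blocked (short on res3); P6 alone leaves P3 blocked (short on res3); P2 alone leaves P3 blocked (short on res3); P9 alone leaves P3 blocked (short on res3); P7 alone leaves P3 blocked (short on res3).
Survivors finish in the order: P2, P4, P9, P6. Verifying each step (pool after the aborts first):
  pool = (3, 3)
  P2: need (0, 0) fits (3, 3); releases (2, 1), pool now (5, 4)
  P4: need (4, 2) fits (5, 4); releases (1, 0), pool now (6, 4)
  P9: need (5, 2) fits (6, 4); releases (0, 1), pool now (6, 5)
  P6: need (3, 5) fits (6, 5); releases (1, 1), pool now (7, 6)


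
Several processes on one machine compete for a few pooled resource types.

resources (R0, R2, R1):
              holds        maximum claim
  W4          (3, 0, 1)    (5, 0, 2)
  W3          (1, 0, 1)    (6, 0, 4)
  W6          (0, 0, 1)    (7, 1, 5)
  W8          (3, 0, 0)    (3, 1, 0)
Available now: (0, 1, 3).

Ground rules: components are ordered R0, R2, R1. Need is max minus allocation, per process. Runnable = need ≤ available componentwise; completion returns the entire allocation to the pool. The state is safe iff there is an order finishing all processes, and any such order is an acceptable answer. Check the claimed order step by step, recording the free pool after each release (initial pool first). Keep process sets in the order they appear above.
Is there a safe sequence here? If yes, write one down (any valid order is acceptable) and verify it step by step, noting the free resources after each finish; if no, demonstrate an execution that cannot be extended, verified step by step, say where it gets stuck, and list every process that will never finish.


SAFE, for example via the order W8, W4, W3, W6.
Key observation: W8 is the earliest step where a requested resource binds exactly: need (0, 1, 0), pool (0, 1, 3) at its turn.
Verifying each step:
  pool = (0, 1, 3)
  W8 needs (0, 1, 0) <= (0, 1, 3) -> finishes; pool += (3, 0, 0) = (3, 1, 3)
  W4 needs (2, 0, 1) <= (3, 1, 3) -> finishes; pool += (3, 0, 1) = (6, 1, 4)
  W3 needs (5, 0, 3) <= (6, 1, 4) -> finishes; pool += (1, 0, 1) = (7, 1, 5)
  W6 needs (7, 1, 4) <= (7, 1, 5) -> finishes; pool += (0, 0, 1) = (7, 1, 6)


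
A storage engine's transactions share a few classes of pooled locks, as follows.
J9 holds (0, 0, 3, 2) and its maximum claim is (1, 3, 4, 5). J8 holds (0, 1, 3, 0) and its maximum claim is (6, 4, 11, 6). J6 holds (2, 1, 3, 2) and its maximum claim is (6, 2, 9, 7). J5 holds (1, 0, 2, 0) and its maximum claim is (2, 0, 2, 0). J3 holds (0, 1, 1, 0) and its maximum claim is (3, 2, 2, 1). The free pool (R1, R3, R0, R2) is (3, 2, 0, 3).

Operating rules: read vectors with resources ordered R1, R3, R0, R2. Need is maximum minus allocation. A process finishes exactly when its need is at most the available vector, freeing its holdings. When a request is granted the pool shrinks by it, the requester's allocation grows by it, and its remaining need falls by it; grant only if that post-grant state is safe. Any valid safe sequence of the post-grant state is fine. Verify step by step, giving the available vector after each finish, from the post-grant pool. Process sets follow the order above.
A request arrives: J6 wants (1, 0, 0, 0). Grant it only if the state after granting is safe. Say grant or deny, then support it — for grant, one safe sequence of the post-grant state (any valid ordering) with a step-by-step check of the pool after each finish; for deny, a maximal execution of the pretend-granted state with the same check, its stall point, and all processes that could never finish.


GRANT: granting preserves safety; a valid post-grant sequence is J5, J3, J9, J6, J8.
Key observation: after the grant the pool drops to (2, 2, 0, 3), which still lets J5 finish first and unwind the rest.
Step-by-step check of the post-grant state:
  pool = (2, 2, 0, 3)
  J5: need (1, 0, 0, 0) fits (2, 2, 0, 3); releases (1, 0, 2, 0), pool now (3, 2, 2, 3)
  J3: need (3, 1, 1, 1) fits (3, 2, 2, 3); releases (0, 1, 1, 0), pool now (3, 3, 3, 3)
  J9: need (1, 3, 1, 3) fits (3, 3, 3, 3); releases (0, 0, 3, 2), pool now (3, 3, 6, 5)
  J6: need (3, 1, 6, 5) fits (3, 3, 6, 5); releases (3, 1, 3, 2), pool now (6, 4, 9, 7)
  J8: need (6, 3, 8, 6) fits (6, 4, 9, 7); releases (0, 1, 3, 0), pool now (6, 5, 12, 7)


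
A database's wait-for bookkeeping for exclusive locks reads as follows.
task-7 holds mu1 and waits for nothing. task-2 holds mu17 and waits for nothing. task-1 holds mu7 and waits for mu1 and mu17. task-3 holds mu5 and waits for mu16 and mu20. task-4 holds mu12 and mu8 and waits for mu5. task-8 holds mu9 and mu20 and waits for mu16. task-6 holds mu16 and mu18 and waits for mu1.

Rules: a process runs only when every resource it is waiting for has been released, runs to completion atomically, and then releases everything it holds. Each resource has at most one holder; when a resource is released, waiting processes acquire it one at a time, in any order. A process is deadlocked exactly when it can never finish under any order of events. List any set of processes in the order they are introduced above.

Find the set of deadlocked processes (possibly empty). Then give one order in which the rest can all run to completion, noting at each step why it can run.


The deadlocked set is empty.
Key observation: all waits point, directly or indirectly, at processes that can finish, so nothing is permanently blocked.
The rest can finish in the order task-2, task-7, task-6, task-8, task-1, task-3, task-4.
Step-by-step check:
  task-2 waits on nothing -> runs at once and releases mu17
  task-7 waits on nothing -> runs at once and releases mu1
  task-6: everything it awaited (mu1) is free; runs, freeing mu16 and mu18
  task-8: everything it awaited (mu16) is free; runs, freeing mu9 and mu20
  task-1: everything it awaited (mu1 and mu17) is free; runs, freeing mu7
  task-3: everything it awaited (mu16 and mu20) is free; runs, freeing mu5
  task-4: everything it awaited (mu5) is free; runs, freeing mu12 and mu8


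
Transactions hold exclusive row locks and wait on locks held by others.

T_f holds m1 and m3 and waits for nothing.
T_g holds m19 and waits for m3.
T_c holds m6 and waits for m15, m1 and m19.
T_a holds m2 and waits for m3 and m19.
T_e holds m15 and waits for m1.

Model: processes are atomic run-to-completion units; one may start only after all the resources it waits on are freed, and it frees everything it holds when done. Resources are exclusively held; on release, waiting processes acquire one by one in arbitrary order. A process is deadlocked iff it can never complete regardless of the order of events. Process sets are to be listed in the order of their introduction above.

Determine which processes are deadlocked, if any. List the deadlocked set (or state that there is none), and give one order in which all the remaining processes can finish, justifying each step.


Nothing here is deadlocked.
Key observation: although several processes wait, no cycle exists — each chain bottoms out at a free runner.
One completion order for the rest: T_f, T_e, T_g, T_a, T_c.
Check, step by step:
  run T_f (it waits on nothing); releases m1 and m3
  run T_e (all its waits — m1 — are resolved); releases m15
  run T_g (all its waits — m3 — are resolved); releases m19
  run T_a (all its waits — m3 and m19 — are resolved); releases m2
  run T_c (all its waits — m15, m1 and m19 — are resolved); releases m6
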